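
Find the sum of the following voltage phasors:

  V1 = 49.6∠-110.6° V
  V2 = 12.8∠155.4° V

Step 1 — Convert each phasor to rectangular form:
  V1 = 49.6·(cos(-110.6°) + j·sin(-110.6°)) = -17.45 - j46.43 V
  V2 = 12.8·(cos(155.4°) + j·sin(155.4°)) = -11.64 + j5.328 V
Step 2 — Sum components: V_total = -29.09 - j41.1 V.
Step 3 — Convert to polar: |V_total| = 50.35 V, ∠V_total = -125.3°.

V_total = 50.35∠-125.3° V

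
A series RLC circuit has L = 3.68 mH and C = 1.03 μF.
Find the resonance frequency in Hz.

Step 1 — Resonance condition Im(Z)=0 gives ω₀ = 1/√(LC).
Step 2 — ω₀ = 1/√(0.00368·1.03e-06) = 1.624e+04 rad/s.
Step 3 — f₀ = ω₀/(2π) = 2585 Hz.

f₀ = 2585 Hz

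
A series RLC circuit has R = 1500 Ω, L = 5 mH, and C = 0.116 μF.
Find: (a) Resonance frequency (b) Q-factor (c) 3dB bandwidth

Step 1 — Resonance: ω₀ = 1/√(LC) = 1/√(0.005·1.16e-07) = 4.152e+04 rad/s.
Step 2 — f₀ = ω₀/(2π) = 6609 Hz.
Step 3 — Series Q: Q = ω₀L/R = 4.152e+04·0.005/1500 = 0.1384.
Step 4 — Bandwidth: Δω = ω₀/Q = 3e+05 rad/s; BW = Δω/(2π) = 4.775e+04 Hz.

(a) f₀ = 6609 Hz  (b) Q = 0.1384  (c) BW = 4.775e+04 Hz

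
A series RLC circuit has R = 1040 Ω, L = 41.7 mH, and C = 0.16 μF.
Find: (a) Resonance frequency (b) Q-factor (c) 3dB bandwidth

Step 1 — Resonance: ω₀ = 1/√(LC) = 1/√(0.0417·1.6e-07) = 1.224e+04 rad/s.
Step 2 — f₀ = ω₀/(2π) = 1948 Hz.
Step 3 — Series Q: Q = ω₀L/R = 1.224e+04·0.0417/1040 = 0.4909.
Step 4 — Bandwidth: Δω = ω₀/Q = 2.494e+04 rad/s; BW = Δω/(2π) = 3969 Hz.

(a) f₀ = 1948 Hz  (b) Q = 0.4909  (c) BW = 3969 Hz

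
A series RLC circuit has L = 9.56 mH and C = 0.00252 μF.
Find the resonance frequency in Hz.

Step 1 — Resonance condition Im(Z)=0 gives ω₀ = 1/√(LC).
Step 2 — ω₀ = 1/√(0.00956·2.52e-09) = 2.037e+05 rad/s.
Step 3 — f₀ = ω₀/(2π) = 3.243e+04 Hz.

f₀ = 3.243e+04 Hz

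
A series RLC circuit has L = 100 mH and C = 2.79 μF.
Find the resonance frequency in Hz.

Step 1 — Resonance condition Im(Z)=0 gives ω₀ = 1/√(LC).
Step 2 — ω₀ = 1/√(0.1·2.79e-06) = 1893 rad/s.
Step 3 — f₀ = ω₀/(2π) = 301.3 Hz.

f₀ = 301.3 Hz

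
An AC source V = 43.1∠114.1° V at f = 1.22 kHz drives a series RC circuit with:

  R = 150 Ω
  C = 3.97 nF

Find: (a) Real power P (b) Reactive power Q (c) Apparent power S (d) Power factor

Step 1 — Angular frequency: ω = 2π·f = 2π·1220 = 7665 rad/s.
Step 2 — Component impedances:
  R: Z = R = 150 Ω
  C: Z = 1/(jωC) = -j/(ω·C) = 0 - j3.286e+04 Ω
Step 3 — Series combination: Z_total = R + C = 150 - j3.286e+04 Ω = 3.286e+04∠-89.7° Ω.
Step 4 — Source phasor: V = 43.1∠114.1° V = -17.6 + j39.34 V.
Step 5 — Current: I = V / Z = -0.0012 - j0.0005301 A = 0.001312∠-156.2° A.
Step 6 — Complex power: S = V·I* = 0.000258 - j0.05653 VA.
Step 7 — Real power: P = Re(S) = 0.000258 W.
Step 8 — Reactive power: Q = Im(S) = -0.05653 VAR.
Step 9 — Apparent power: |S| = 0.05653 VA.
Step 10 — Power factor: PF = P/|S| = 0.004565 (leading).

(a) P = 0.000258 W  (b) Q = -0.05653 VAR  (c) S = 0.05653 VA  (d) PF = 0.004565 (leading)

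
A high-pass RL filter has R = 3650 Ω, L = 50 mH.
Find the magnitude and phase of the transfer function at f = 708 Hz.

Step 1 — Angular frequency: ω = 2π·708 = 4448 rad/s.
Step 2 — Transfer function: H(jω) = jωL/(R + jωL).
Step 3 — Numerator jωL = j·222.4; denominator R + jωL = 3650 + j222.4.
Step 4 — H = 0.0037 + j0.06071.
Step 5 — Magnitude: |H| = 0.06083 (-24.3 dB); phase: φ = 86.5°.

|H| = 0.06083 (-24.3 dB), φ = 86.5°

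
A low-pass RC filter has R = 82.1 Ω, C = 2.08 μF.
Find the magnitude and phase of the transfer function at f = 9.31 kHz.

Step 1 — Angular frequency: ω = 2π·9310 = 5.85e+04 rad/s.
Step 2 — Transfer function: H(jω) = 1/(1 + jωRC).
Step 3 — Denominator: 1 + jωRC = 1 + j·5.85e+04·82.1·2.08e-06 = 1 + j9.989.
Step 4 — H = 0.009922 - j0.09911.
Step 5 — Magnitude: |H| = 0.09961 (-20.0 dB); phase: φ = -84.3°.

|H| = 0.09961 (-20.0 dB), φ = -84.3°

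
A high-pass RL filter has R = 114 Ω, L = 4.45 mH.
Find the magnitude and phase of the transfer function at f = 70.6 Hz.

Step 1 — Angular frequency: ω = 2π·70.6 = 443.6 rad/s.
Step 2 — Transfer function: H(jω) = jωL/(R + jωL).
Step 3 — Numerator jωL = j·1.974; denominator R + jωL = 114 + j1.974.
Step 4 — H = 0.0002997 + j0.01731.
Step 5 — Magnitude: |H| = 0.01731 (-35.2 dB); phase: φ = 89.0°.

|H| = 0.01731 (-35.2 dB), φ = 89.0°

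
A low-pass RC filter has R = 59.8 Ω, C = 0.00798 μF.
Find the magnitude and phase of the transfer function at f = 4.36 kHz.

Step 1 — Angular frequency: ω = 2π·4360 = 2.739e+04 rad/s.
Step 2 — Transfer function: H(jω) = 1/(1 + jωRC).
Step 3 — Denominator: 1 + jωRC = 1 + j·2.739e+04·59.8·7.98e-09 = 1 + j0.01307.
Step 4 — H = 0.9998 - j0.01307.
Step 5 — Magnitude: |H| = 0.9999 (-0.0 dB); phase: φ = -0.7°.

|H| = 0.9999 (-0.0 dB), φ = -0.7°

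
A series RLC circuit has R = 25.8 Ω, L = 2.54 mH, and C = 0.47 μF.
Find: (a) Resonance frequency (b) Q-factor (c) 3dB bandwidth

Step 1 — Resonance condition Im(Z)=0 gives ω₀ = 1/√(LC).
Step 2 — ω₀ = 1/√(0.00254·4.7e-07) = 2.894e+04 rad/s.
Step 3 — f₀ = ω₀/(2π) = 4606 Hz.
Step 4 — Series Q: Q = ω₀L/R = 2.894e+04·0.00254/25.8 = 2.849.
Step 5 — 3dB bandwidth: Δω = ω₀/Q = 1.016e+04 rad/s; BW = Δω/(2π) = 1617 Hz.

(a) f₀ = 4606 Hz  (b) Q = 2.849  (c) BW = 1617 Hz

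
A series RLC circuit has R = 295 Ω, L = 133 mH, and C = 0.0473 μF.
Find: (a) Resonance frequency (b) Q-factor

Step 1 — Resonance condition Im(Z)=0 gives ω₀ = 1/√(LC).
Step 2 — ω₀ = 1/√(0.133·4.73e-08) = 1.261e+04 rad/s.
Step 3 — f₀ = ω₀/(2π) = 2007 Hz.
Step 4 — Series Q: Q = ω₀L/R = 1.261e+04·0.133/295 = 5.684.

(a) f₀ = 2007 Hz  (b) Q = 5.684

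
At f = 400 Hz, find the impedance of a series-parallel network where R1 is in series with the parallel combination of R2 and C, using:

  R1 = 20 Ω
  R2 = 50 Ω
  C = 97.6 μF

Step 1 — Angular frequency: ω = 2π·f = 2π·400 = 2513 rad/s.
Step 2 — Component impedances:
  R1: Z = R = 20 Ω
  R2: Z = R = 50 Ω
  C: Z = 1/(jωC) = -j/(ω·C) = 0 - j4.077 Ω
Step 3 — Parallel branch: R2 || C = 1/(1/R2 + 1/C) = 0.3302 - j4.05 Ω.
Step 4 — Series with R1: Z_total = R1 + (R2 || C) = 20.33 - j4.05 Ω = 20.73∠-11.3° Ω.

Z = 20.33 - j4.05 Ω = 20.73∠-11.3° Ω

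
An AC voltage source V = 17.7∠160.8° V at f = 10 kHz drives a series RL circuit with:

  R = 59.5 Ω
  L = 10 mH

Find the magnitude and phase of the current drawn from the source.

Step 1 — Angular frequency: ω = 2π·f = 2π·1e+04 = 6.283e+04 rad/s.
Step 2 — Component impedances:
  R: Z = R = 59.5 Ω
  L: Z = jωL = j·6.283e+04·0.01 = 0 + j628.3 Ω
Step 3 — Series combination: Z_total = R + L = 59.5 + j628.3 Ω = 631.1∠84.6° Ω.
Step 4 — Source phasor: V = 17.7∠160.8° V = -16.72 + j5.821 V.
Step 5 — Ohm's law: I = V / Z_total = (-16.72 + j5.821) / (59.5 + j628.3) = 0.006685 + j0.02724 A.
Step 6 — Convert to polar: |I| = 0.02804 A, ∠I = 76.2°.

I = 0.02804∠76.2° A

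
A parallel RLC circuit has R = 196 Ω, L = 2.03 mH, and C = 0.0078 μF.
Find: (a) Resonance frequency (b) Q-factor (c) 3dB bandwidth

Step 1 — Resonance: ω₀ = 1/√(LC) = 1/√(0.00203·7.8e-09) = 2.513e+05 rad/s.
Step 2 — f₀ = ω₀/(2π) = 4e+04 Hz.
Step 3 — Parallel Q: Q = R/(ω₀L) = 196/(2.513e+05·0.00203) = 0.3842.
Step 4 — Bandwidth: Δω = ω₀/Q = 6.541e+05 rad/s; BW = Δω/(2π) = 1.041e+05 Hz.

(a) f₀ = 4e+04 Hz  (b) Q = 0.3842  (c) BW = 1.041e+05 Hz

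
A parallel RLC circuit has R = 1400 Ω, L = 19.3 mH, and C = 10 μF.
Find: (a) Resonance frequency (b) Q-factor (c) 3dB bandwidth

Step 1 — Resonance: ω₀ = 1/√(LC) = 1/√(0.0193·1e-05) = 2276 rad/s.
Step 2 — f₀ = ω₀/(2π) = 362.3 Hz.
Step 3 — Parallel Q: Q = R/(ω₀L) = 1400/(2276·0.0193) = 31.87.
Step 4 — Bandwidth: Δω = ω₀/Q = 71.43 rad/s; BW = Δω/(2π) = 11.37 Hz.

(a) f₀ = 362.3 Hz  (b) Q = 31.87  (c) BW = 11.37 Hz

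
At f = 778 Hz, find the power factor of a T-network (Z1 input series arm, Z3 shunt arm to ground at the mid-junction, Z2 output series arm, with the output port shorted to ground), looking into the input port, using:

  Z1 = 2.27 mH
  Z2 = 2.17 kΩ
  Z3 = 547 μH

Step 1 — Angular frequency: ω = 2π·f = 2π·778 = 4888 rad/s.
Step 2 — Component impedances:
  Z1: Z = jωL = j·4888·0.00227 = 0 + j11.1 Ω
  Z2: Z = R = 2170 Ω
  Z3: Z = jωL = j·4888·0.000547 = 0 + j2.674 Ω
Step 3 — With the output port shorted to ground, the output series arm Z2 runs from the junction to ground; the shunt arm Z3 also runs from the junction to ground. They appear in parallel: Z3 || Z2 = 0.003295 + j2.674 Ω.
Step 4 — Series with input arm Z1: Z_in = Z1 + (Z3 || Z2) = 0.003295 + j13.77 Ω = 13.77∠90.0° Ω.
Step 5 — Power factor: PF = cos(φ) = Re(Z)/|Z| = 0.003295/13.77 = 0.0002393.
Step 6 — Type: Im(Z) = 13.77 ⇒ lagging (phase φ = 90.0°).

PF = 0.0002393 (lagging, φ = 90.0°)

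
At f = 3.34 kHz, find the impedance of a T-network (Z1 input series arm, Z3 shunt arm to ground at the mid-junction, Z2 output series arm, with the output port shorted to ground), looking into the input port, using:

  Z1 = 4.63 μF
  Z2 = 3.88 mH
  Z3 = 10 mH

Step 1 — Angular frequency: ω = 2π·f = 2π·3340 = 2.099e+04 rad/s.
Step 2 — Component impedances:
  Z1: Z = 1/(jωC) = -j/(ω·C) = 0 - j10.29 Ω
  Z2: Z = jωL = j·2.099e+04·0.00388 = 0 + j81.43 Ω
  Z3: Z = jωL = j·2.099e+04·0.01 = 0 + j209.9 Ω
Step 3 — With the output port shorted to ground, the output series arm Z2 runs from the junction to ground; the shunt arm Z3 also runs from the junction to ground. They appear in parallel: Z3 || Z2 = 0 + j58.66 Ω.
Step 4 — Series with input arm Z1: Z_in = Z1 + (Z3 || Z2) = 0 + j48.37 Ω = 48.37∠90.0° Ω.

Z = 0 + j48.37 Ω = 48.37∠90.0° Ω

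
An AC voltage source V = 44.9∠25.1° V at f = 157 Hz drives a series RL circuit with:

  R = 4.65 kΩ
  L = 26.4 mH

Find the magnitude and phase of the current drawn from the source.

Step 1 — Angular frequency: ω = 2π·f = 2π·157 = 986.5 rad/s.
Step 2 — Component impedances:
  R: Z = R = 4650 Ω
  L: Z = jωL = j·986.5·0.0264 = 0 + j26.04 Ω
Step 3 — Series combination: Z_total = R + L = 4650 + j26.04 Ω = 4650∠0.3° Ω.
Step 4 — Source phasor: V = 44.9∠25.1° V = 40.66 + j19.05 V.
Step 5 — Ohm's law: I = V / Z_total = (40.66 + j19.05) / (4650 + j26.04) = 0.008767 + j0.004047 A.
Step 6 — Convert to polar: |I| = 0.009656 A, ∠I = 24.8°.

I = 0.009656∠24.8° A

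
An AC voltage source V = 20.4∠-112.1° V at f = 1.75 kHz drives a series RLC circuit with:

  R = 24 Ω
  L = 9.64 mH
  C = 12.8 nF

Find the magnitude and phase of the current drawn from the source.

Step 1 — Angular frequency: ω = 2π·f = 2π·1750 = 1.1e+04 rad/s.
Step 2 — Component impedances:
  R: Z = R = 24 Ω
  L: Z = jωL = j·1.1e+04·0.00964 = 0 + j106 Ω
  C: Z = 1/(jωC) = -j/(ω·C) = 0 - j7105 Ω
Step 3 — Series combination: Z_total = R + L + C = 24 - j6999 Ω = 6999∠-89.8° Ω.
Step 4 — Source phasor: V = 20.4∠-112.1° V = -7.675 - j18.9 V.
Step 5 — Ohm's law: I = V / Z_total = (-7.675 - j18.9) / (24 - j6999) = 0.002697 - j0.001106 A.
Step 6 — Convert to polar: |I| = 0.002915 A, ∠I = -22.3°.

I = 0.002915∠-22.3° A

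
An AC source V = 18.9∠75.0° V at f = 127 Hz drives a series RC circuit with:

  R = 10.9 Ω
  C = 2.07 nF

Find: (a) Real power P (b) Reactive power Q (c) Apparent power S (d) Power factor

Step 1 — Angular frequency: ω = 2π·f = 2π·127 = 798 rad/s.
Step 2 — Component impedances:
  R: Z = R = 10.9 Ω
  C: Z = 1/(jωC) = -j/(ω·C) = 0 - j6.054e+05 Ω
Step 3 — Series combination: Z_total = R + C = 10.9 - j6.054e+05 Ω = 6.054e+05∠-90.0° Ω.
Step 4 — Source phasor: V = 18.9∠75.0° V = 4.892 + j18.26 V.
Step 5 — Current: I = V / Z = -3.015e-05 + j8.081e-06 A = 3.122e-05∠165.0° A.
Step 6 — Complex power: S = V·I* = 1.062e-08 - j0.00059 VA.
Step 7 — Real power: P = Re(S) = 1.062e-08 W.
Step 8 — Reactive power: Q = Im(S) = -0.00059 VAR.
Step 9 — Apparent power: |S| = 0.00059 VA.
Step 10 — Power factor: PF = P/|S| = 1.8e-05 (leading).

(a) P = 1.062e-08 W  (b) Q = -0.00059 VAR  (c) S = 0.00059 VA  (d) PF = 1.8e-05 (leading)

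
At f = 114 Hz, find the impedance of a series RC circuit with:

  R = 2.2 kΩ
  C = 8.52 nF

Step 1 — Angular frequency: ω = 2π·f = 2π·114 = 716.3 rad/s.
Step 2 — Component impedances:
  R: Z = R = 2200 Ω
  C: Z = 1/(jωC) = -j/(ω·C) = 0 - j1.639e+05 Ω
Step 3 — Series combination: Z_total = R + C = 2200 - j1.639e+05 Ω = 1.639e+05∠-89.2° Ω.

Z = 2200 - j1.639e+05 Ω = 1.639e+05∠-89.2° Ω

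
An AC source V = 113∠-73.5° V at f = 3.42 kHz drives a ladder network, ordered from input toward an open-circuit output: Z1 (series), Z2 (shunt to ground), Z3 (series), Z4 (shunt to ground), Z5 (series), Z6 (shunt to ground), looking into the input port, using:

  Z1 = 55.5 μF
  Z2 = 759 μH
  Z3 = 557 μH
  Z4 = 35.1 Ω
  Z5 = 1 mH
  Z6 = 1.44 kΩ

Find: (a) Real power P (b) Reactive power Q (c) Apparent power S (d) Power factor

Step 1 — Angular frequency: ω = 2π·f = 2π·3420 = 2.149e+04 rad/s.
Step 2 — Component impedances:
  Z1: Z = 1/(jωC) = -j/(ω·C) = 0 - j0.8385 Ω
  Z2: Z = jωL = j·2.149e+04·0.000759 = 0 + j16.31 Ω
  Z3: Z = jωL = j·2.149e+04·0.000557 = 0 + j11.97 Ω
  Z4: Z = R = 35.1 Ω
  Z5: Z = jωL = j·2.149e+04·0.001 = 0 + j21.49 Ω
  Z6: Z = R = 1440 Ω
Step 3 — Ladder network (open output): work backward from the far end, alternating series and parallel combinations. Z_in = 4.616 + j11.66 Ω = 12.54∠68.4° Ω.
Step 4 — Source phasor: V = 113∠-73.5° V = 32.09 - j108.3 V.
Step 5 — Current: I = V / Z = -7.091 - j5.56 A = 9.011∠-141.9° A.
Step 6 — Complex power: S = V·I* = 374.8 + j946.7 VA.
Step 7 — Real power: P = Re(S) = 374.8 W.
Step 8 — Reactive power: Q = Im(S) = 946.7 VAR.
Step 9 — Apparent power: |S| = 1018 VA.
Step 10 — Power factor: PF = P/|S| = 0.3681 (lagging).

(a) P = 374.8 W  (b) Q = 946.7 VAR  (c) S = 1018 VA  (d) PF = 0.3681 (lagging)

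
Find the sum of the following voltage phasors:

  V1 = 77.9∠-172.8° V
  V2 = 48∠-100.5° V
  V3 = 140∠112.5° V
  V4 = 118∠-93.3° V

Step 1 — Convert each phasor to rectangular form:
  V1 = 77.9·(cos(-172.8°) + j·sin(-172.8°)) = -77.29 - j9.763 V
  V2 = 48·(cos(-100.5°) + j·sin(-100.5°)) = -8.747 - j47.2 V
  V3 = 140·(cos(112.5°) + j·sin(112.5°)) = -53.58 + j129.3 V
  V4 = 118·(cos(-93.3°) + j·sin(-93.3°)) = -6.793 - j117.8 V
Step 2 — Sum components: V_total = -146.4 - j45.42 V.
Step 3 — Convert to polar: |V_total| = 153.3 V, ∠V_total = -162.8°.

V_total = 153.3∠-162.8° V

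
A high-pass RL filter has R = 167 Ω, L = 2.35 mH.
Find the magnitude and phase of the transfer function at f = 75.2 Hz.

Step 1 — Angular frequency: ω = 2π·75.2 = 472.5 rad/s.
Step 2 — Transfer function: H(jω) = jωL/(R + jωL).
Step 3 — Numerator jωL = j·1.11; denominator R + jωL = 167 + j1.11.
Step 4 — H = 4.421e-05 + j0.006649.
Step 5 — Magnitude: |H| = 0.006649 (-43.5 dB); phase: φ = 89.6°.

|H| = 0.006649 (-43.5 dB), φ = 89.6°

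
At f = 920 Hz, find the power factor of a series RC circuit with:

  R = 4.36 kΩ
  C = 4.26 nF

Step 1 — Angular frequency: ω = 2π·f = 2π·920 = 5781 rad/s.
Step 2 — Component impedances:
  R: Z = R = 4360 Ω
  C: Z = 1/(jωC) = -j/(ω·C) = 0 - j4.061e+04 Ω
Step 3 — Series combination: Z_total = R + C = 4360 - j4.061e+04 Ω = 4.084e+04∠-83.9° Ω.
Step 4 — Power factor: PF = cos(φ) = Re(Z)/|Z| = 4360/4.084e+04 = 0.1068.
Step 5 — Type: Im(Z) = -4.061e+04 ⇒ leading (phase φ = -83.9°).

PF = 0.1068 (leading, φ = -83.9°)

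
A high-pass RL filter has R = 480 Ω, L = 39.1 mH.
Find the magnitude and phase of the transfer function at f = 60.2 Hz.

Step 1 — Angular frequency: ω = 2π·60.2 = 378.2 rad/s.
Step 2 — Transfer function: H(jω) = jωL/(R + jωL).
Step 3 — Numerator jωL = j·14.79; denominator R + jωL = 480 + j14.79.
Step 4 — H = 0.0009484 + j0.03078.
Step 5 — Magnitude: |H| = 0.0308 (-30.2 dB); phase: φ = 88.2°.

|H| = 0.0308 (-30.2 dB), φ = 88.2°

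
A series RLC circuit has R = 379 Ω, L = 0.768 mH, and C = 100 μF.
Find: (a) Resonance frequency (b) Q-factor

Step 1 — Resonance condition Im(Z)=0 gives ω₀ = 1/√(LC).
Step 2 — ω₀ = 1/√(0.000768·0.0001) = 3608 rad/s.
Step 3 — f₀ = ω₀/(2π) = 574.3 Hz.
Step 4 — Series Q: Q = ω₀L/R = 3608·0.000768/379 = 0.007312.

(a) f₀ = 574.3 Hz  (b) Q = 0.007312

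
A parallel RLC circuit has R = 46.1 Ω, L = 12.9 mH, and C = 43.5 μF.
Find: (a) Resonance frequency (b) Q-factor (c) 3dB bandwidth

Step 1 — Resonance: ω₀ = 1/√(LC) = 1/√(0.0129·4.35e-05) = 1335 rad/s.
Step 2 — f₀ = ω₀/(2π) = 212.5 Hz.
Step 3 — Parallel Q: Q = R/(ω₀L) = 46.1/(1335·0.0129) = 2.677.
Step 4 — Bandwidth: Δω = ω₀/Q = 498.7 rad/s; BW = Δω/(2π) = 79.37 Hz.

(a) f₀ = 212.5 Hz  (b) Q = 2.677  (c) BW = 79.37 Hz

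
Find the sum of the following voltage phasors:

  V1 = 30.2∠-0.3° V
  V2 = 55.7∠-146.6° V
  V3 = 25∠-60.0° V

Step 1 — Convert each phasor to rectangular form:
  V1 = 30.2·(cos(-0.3°) + j·sin(-0.3°)) = 30.2 - j0.1581 V
  V2 = 55.7·(cos(-146.6°) + j·sin(-146.6°)) = -46.5 - j30.66 V
  V3 = 25·(cos(-60.0°) + j·sin(-60.0°)) = 12.5 - j21.65 V
Step 2 — Sum components: V_total = -3.801 - j52.47 V.
Step 3 — Convert to polar: |V_total| = 52.61 V, ∠V_total = -94.1°.

V_total = 52.61∠-94.1° V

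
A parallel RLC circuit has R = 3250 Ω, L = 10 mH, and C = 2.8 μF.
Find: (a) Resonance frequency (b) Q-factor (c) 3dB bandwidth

Step 1 — Resonance: ω₀ = 1/√(LC) = 1/√(0.01·2.8e-06) = 5976 rad/s.
Step 2 — f₀ = ω₀/(2π) = 951.1 Hz.
Step 3 — Parallel Q: Q = R/(ω₀L) = 3250/(5976·0.01) = 54.38.
Step 4 — Bandwidth: Δω = ω₀/Q = 109.9 rad/s; BW = Δω/(2π) = 17.49 Hz.

(a) f₀ = 951.1 Hz  (b) Q = 54.38  (c) BW = 17.49 Hz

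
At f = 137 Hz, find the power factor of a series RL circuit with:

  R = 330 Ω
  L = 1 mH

Step 1 — Angular frequency: ω = 2π·f = 2π·137 = 860.8 rad/s.
Step 2 — Component impedances:
  R: Z = R = 330 Ω
  L: Z = jωL = j·860.8·0.001 = 0 + j0.8608 Ω
Step 3 — Series combination: Z_total = R + L = 330 + j0.8608 Ω = 330∠0.1° Ω.
Step 4 — Power factor: PF = cos(φ) = Re(Z)/|Z| = 330/330 = 1.
Step 5 — Type: Im(Z) = 0.8608 ⇒ lagging (phase φ = 0.1°).

PF = 1 (lagging, φ = 0.1°)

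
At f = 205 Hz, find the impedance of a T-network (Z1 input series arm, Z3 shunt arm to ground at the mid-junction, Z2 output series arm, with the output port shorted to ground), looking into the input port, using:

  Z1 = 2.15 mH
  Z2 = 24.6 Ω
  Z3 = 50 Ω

Step 1 — Angular frequency: ω = 2π·f = 2π·205 = 1288 rad/s.
Step 2 — Component impedances:
  Z1: Z = jωL = j·1288·0.00215 = 0 + j2.769 Ω
  Z2: Z = R = 24.6 Ω
  Z3: Z = R = 50 Ω
Step 3 — With the output port shorted to ground, the output series arm Z2 runs from the junction to ground; the shunt arm Z3 also runs from the junction to ground. They appear in parallel: Z3 || Z2 = 16.49 Ω.
Step 4 — Series with input arm Z1: Z_in = Z1 + (Z3 || Z2) = 16.49 + j2.769 Ω = 16.72∠9.5° Ω.

Z = 16.49 + j2.769 Ω = 16.72∠9.5° Ω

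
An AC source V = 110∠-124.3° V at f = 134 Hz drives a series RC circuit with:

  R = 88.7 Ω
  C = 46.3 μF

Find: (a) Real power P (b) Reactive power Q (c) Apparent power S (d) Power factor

Step 1 — Angular frequency: ω = 2π·f = 2π·134 = 841.9 rad/s.
Step 2 — Component impedances:
  R: Z = R = 88.7 Ω
  C: Z = 1/(jωC) = -j/(ω·C) = 0 - j25.65 Ω
Step 3 — Series combination: Z_total = R + C = 88.7 - j25.65 Ω = 92.34∠-16.1° Ω.
Step 4 — Source phasor: V = 110∠-124.3° V = -61.99 - j90.87 V.
Step 5 — Current: I = V / Z = -0.3715 - j1.132 A = 1.191∠-108.2° A.
Step 6 — Complex power: S = V·I* = 125.9 - j36.41 VA.
Step 7 — Real power: P = Re(S) = 125.9 W.
Step 8 — Reactive power: Q = Im(S) = -36.41 VAR.
Step 9 — Apparent power: |S| = 131 VA.
Step 10 — Power factor: PF = P/|S| = 0.9606 (leading).

(a) P = 125.9 W  (b) Q = -36.41 VAR  (c) S = 131 VA  (d) PF = 0.9606 (leading)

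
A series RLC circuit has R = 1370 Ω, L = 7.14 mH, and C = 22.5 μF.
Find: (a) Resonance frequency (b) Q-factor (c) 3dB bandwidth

Step 1 — Resonance condition Im(Z)=0 gives ω₀ = 1/√(LC).
Step 2 — ω₀ = 1/√(0.00714·2.25e-05) = 2495 rad/s.
Step 3 — f₀ = ω₀/(2π) = 397.1 Hz.
Step 4 — Series Q: Q = ω₀L/R = 2495·0.00714/1370 = 0.013.
Step 5 — 3dB bandwidth: Δω = ω₀/Q = 1.919e+05 rad/s; BW = Δω/(2π) = 3.054e+04 Hz.

(a) f₀ = 397.1 Hz  (b) Q = 0.013  (c) BW = 3.054e+04 Hz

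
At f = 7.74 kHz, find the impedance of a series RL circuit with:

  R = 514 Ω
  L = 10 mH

Step 1 — Angular frequency: ω = 2π·f = 2π·7740 = 4.863e+04 rad/s.
Step 2 — Component impedances:
  R: Z = R = 514 Ω
  L: Z = jωL = j·4.863e+04·0.01 = 0 + j486.3 Ω
Step 3 — Series combination: Z_total = R + L = 514 + j486.3 Ω = 707.6∠43.4° Ω.

Z = 514 + j486.3 Ω = 707.6∠43.4° Ω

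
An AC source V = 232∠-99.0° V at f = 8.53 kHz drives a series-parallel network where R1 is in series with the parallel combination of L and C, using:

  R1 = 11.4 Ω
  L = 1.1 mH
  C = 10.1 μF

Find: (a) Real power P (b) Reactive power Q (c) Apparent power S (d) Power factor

Step 1 — Angular frequency: ω = 2π·f = 2π·8530 = 5.36e+04 rad/s.
Step 2 — Component impedances:
  R1: Z = R = 11.4 Ω
  L: Z = jωL = j·5.36e+04·0.0011 = 0 + j58.96 Ω
  C: Z = 1/(jωC) = -j/(ω·C) = 0 - j1.847 Ω
Step 3 — Parallel branch: L || C = 1/(1/L + 1/C) = 0 - j1.907 Ω.
Step 4 — Series with R1: Z_total = R1 + (L || C) = 11.4 - j1.907 Ω = 11.56∠-9.5° Ω.
Step 5 — Source phasor: V = 232∠-99.0° V = -36.29 - j229.1 V.
Step 6 — Current: I = V / Z = 0.1741 - j20.07 A = 20.07∠-89.5° A.
Step 7 — Complex power: S = V·I* = 4593 - j768.3 VA.
Step 8 — Real power: P = Re(S) = 4593 W.
Step 9 — Reactive power: Q = Im(S) = -768.3 VAR.
Step 10 — Apparent power: |S| = 4657 VA.
Step 11 — Power factor: PF = P/|S| = 0.9863 (leading).

(a) P = 4593 W  (b) Q = -768.3 VAR  (c) S = 4657 VA  (d) PF = 0.9863 (leading)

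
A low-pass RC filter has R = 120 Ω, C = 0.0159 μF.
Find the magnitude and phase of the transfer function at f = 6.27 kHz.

Step 1 — Angular frequency: ω = 2π·6270 = 3.94e+04 rad/s.
Step 2 — Transfer function: H(jω) = 1/(1 + jωRC).
Step 3 — Denominator: 1 + jωRC = 1 + j·3.94e+04·120·1.59e-08 = 1 + j0.07517.
Step 4 — H = 0.9944 - j0.07474.
Step 5 — Magnitude: |H| = 0.9972 (-0.0 dB); phase: φ = -4.3°.

|H| = 0.9972 (-0.0 dB), φ = -4.3°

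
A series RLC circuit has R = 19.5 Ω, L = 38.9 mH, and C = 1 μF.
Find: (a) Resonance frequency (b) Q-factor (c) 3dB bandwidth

Step 1 — Resonance condition Im(Z)=0 gives ω₀ = 1/√(LC).
Step 2 — ω₀ = 1/√(0.0389·1e-06) = 5070 rad/s.
Step 3 — f₀ = ω₀/(2π) = 806.9 Hz.
Step 4 — Series Q: Q = ω₀L/R = 5070·0.0389/19.5 = 10.11.
Step 5 — 3dB bandwidth: Δω = ω₀/Q = 501.3 rad/s; BW = Δω/(2π) = 79.78 Hz.

(a) f₀ = 806.9 Hz  (b) Q = 10.11  (c) BW = 79.78 Hz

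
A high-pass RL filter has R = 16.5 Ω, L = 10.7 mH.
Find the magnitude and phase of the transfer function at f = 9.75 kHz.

Step 1 — Angular frequency: ω = 2π·9750 = 6.126e+04 rad/s.
Step 2 — Transfer function: H(jω) = jωL/(R + jωL).
Step 3 — Numerator jωL = j·655.5; denominator R + jωL = 16.5 + j655.5.
Step 4 — H = 0.9994 + j0.02516.
Step 5 — Magnitude: |H| = 0.9997 (-0.0 dB); phase: φ = 1.4°.

|H| = 0.9997 (-0.0 dB), φ = 1.4°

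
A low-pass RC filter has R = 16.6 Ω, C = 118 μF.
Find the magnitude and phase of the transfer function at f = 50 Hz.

Step 1 — Angular frequency: ω = 2π·50 = 314.2 rad/s.
Step 2 — Transfer function: H(jω) = 1/(1 + jωRC).
Step 3 — Denominator: 1 + jωRC = 1 + j·314.2·16.6·0.000118 = 1 + j0.6154.
Step 4 — H = 0.7253 - j0.4463.
Step 5 — Magnitude: |H| = 0.8517 (-1.4 dB); phase: φ = -31.6°.

|H| = 0.8517 (-1.4 dB), φ = -31.6°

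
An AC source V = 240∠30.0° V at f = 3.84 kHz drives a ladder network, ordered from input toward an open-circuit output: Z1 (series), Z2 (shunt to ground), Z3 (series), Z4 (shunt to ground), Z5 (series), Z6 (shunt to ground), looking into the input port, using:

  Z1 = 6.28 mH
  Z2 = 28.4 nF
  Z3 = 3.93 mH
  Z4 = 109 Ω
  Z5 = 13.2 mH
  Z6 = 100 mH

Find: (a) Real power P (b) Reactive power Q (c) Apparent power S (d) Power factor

Step 1 — Angular frequency: ω = 2π·f = 2π·3840 = 2.413e+04 rad/s.
Step 2 — Component impedances:
  Z1: Z = jωL = j·2.413e+04·0.00628 = 0 + j151.5 Ω
  Z2: Z = 1/(jωC) = -j/(ω·C) = 0 - j1459 Ω
  Z3: Z = jωL = j·2.413e+04·0.00393 = 0 + j94.82 Ω
  Z4: Z = R = 109 Ω
  Z5: Z = jωL = j·2.413e+04·0.0132 = 0 + j318.5 Ω
  Z6: Z = jωL = j·2.413e+04·0.1 = 0 + j2413 Ω
Step 3 — Ladder network (open output): work backward from the far end, alternating series and parallel combinations. Z_in = 124.5 + j248 Ω = 277.4∠63.3° Ω.
Step 4 — Source phasor: V = 240∠30.0° V = 207.8 + j120 V.
Step 5 — Current: I = V / Z = 0.7226 - j0.4755 A = 0.865∠-33.3° A.
Step 6 — Complex power: S = V·I* = 93.14 + j185.5 VA.
Step 7 — Real power: P = Re(S) = 93.14 W.
Step 8 — Reactive power: Q = Im(S) = 185.5 VAR.
Step 9 — Apparent power: |S| = 207.6 VA.
Step 10 — Power factor: PF = P/|S| = 0.4487 (lagging).

(a) P = 93.14 W  (b) Q = 185.5 VAR  (c) S = 207.6 VA  (d) PF = 0.4487 (lagging)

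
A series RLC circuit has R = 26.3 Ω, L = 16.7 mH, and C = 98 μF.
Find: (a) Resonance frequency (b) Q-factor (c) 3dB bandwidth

Step 1 — Resonance condition Im(Z)=0 gives ω₀ = 1/√(LC).
Step 2 — ω₀ = 1/√(0.0167·9.8e-05) = 781.7 rad/s.
Step 3 — f₀ = ω₀/(2π) = 124.4 Hz.
Step 4 — Series Q: Q = ω₀L/R = 781.7·0.0167/26.3 = 0.4964.
Step 5 — 3dB bandwidth: Δω = ω₀/Q = 1575 rad/s; BW = Δω/(2π) = 250.6 Hz.

(a) f₀ = 124.4 Hz  (b) Q = 0.4964  (c) BW = 250.6 Hz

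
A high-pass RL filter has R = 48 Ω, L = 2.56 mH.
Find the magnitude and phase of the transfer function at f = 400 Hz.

Step 1 — Angular frequency: ω = 2π·400 = 2513 rad/s.
Step 2 — Transfer function: H(jω) = jωL/(R + jωL).
Step 3 — Numerator jωL = j·6.434; denominator R + jωL = 48 + j6.434.
Step 4 — H = 0.01765 + j0.1317.
Step 5 — Magnitude: |H| = 0.1329 (-17.5 dB); phase: φ = 82.4°.

|H| = 0.1329 (-17.5 dB), φ = 82.4°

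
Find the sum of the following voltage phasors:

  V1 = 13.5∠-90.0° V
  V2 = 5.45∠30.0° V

Step 1 — Convert each phasor to rectangular form:
  V1 = 13.5·(cos(-90.0°) + j·sin(-90.0°)) = 0 - j13.5 V
  V2 = 5.45·(cos(30.0°) + j·sin(30.0°)) = 4.72 + j2.725 V
Step 2 — Sum components: V_total = 4.72 - j10.78 V.
Step 3 — Convert to polar: |V_total| = 11.76 V, ∠V_total = -66.3°.

V_total = 11.76∠-66.3° V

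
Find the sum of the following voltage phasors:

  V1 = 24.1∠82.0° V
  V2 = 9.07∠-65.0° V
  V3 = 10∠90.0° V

Step 1 — Convert each phasor to rectangular form:
  V1 = 24.1·(cos(82.0°) + j·sin(82.0°)) = 3.354 + j23.87 V
  V2 = 9.07·(cos(-65.0°) + j·sin(-65.0°)) = 3.833 - j8.22 V
  V3 = 10·(cos(90.0°) + j·sin(90.0°)) = 0 + j10 V
Step 2 — Sum components: V_total = 7.187 + j25.65 V.
Step 3 — Convert to polar: |V_total| = 26.63 V, ∠V_total = 74.3°.

V_total = 26.63∠74.3° V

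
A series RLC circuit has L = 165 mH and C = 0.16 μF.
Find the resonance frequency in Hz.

Step 1 — Resonance condition Im(Z)=0 gives ω₀ = 1/√(LC).
Step 2 — ω₀ = 1/√(0.165·1.6e-07) = 6155 rad/s.
Step 3 — f₀ = ω₀/(2π) = 979.5 Hz.

f₀ = 979.5 Hz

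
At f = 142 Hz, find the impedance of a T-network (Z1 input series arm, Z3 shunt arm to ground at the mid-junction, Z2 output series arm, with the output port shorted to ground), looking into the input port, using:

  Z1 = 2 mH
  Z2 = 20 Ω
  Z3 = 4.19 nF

Step 1 — Angular frequency: ω = 2π·f = 2π·142 = 892.2 rad/s.
Step 2 — Component impedances:
  Z1: Z = jωL = j·892.2·0.002 = 0 + j1.784 Ω
  Z2: Z = R = 20 Ω
  Z3: Z = 1/(jωC) = -j/(ω·C) = 0 - j2.675e+05 Ω
Step 3 — With the output port shorted to ground, the output series arm Z2 runs from the junction to ground; the shunt arm Z3 also runs from the junction to ground. They appear in parallel: Z3 || Z2 = 20 - j0.001495 Ω.
Step 4 — Series with input arm Z1: Z_in = Z1 + (Z3 || Z2) = 20 + j1.783 Ω = 20.08∠5.1° Ω.

Z = 20 + j1.783 Ω = 20.08∠5.1° Ω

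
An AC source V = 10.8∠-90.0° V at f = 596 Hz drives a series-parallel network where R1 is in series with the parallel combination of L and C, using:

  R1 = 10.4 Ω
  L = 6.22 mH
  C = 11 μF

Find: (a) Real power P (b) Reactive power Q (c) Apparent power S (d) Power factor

Step 1 — Angular frequency: ω = 2π·f = 2π·596 = 3745 rad/s.
Step 2 — Component impedances:
  R1: Z = R = 10.4 Ω
  L: Z = jωL = j·3745·0.00622 = 0 + j23.29 Ω
  C: Z = 1/(jωC) = -j/(ω·C) = 0 - j24.28 Ω
Step 3 — Parallel branch: L || C = 1/(1/L + 1/C) = 0 + j574.8 Ω.
Step 4 — Series with R1: Z_total = R1 + (L || C) = 10.4 + j574.8 Ω = 574.9∠89.0° Ω.
Step 5 — Source phasor: V = 10.8∠-90.0° V = 0 - j10.8 V.
Step 6 — Current: I = V / Z = -0.01878 - j0.0003398 A = 0.01879∠-179.0° A.
Step 7 — Complex power: S = V·I* = 0.00367 + j0.2028 VA.
Step 8 — Real power: P = Re(S) = 0.00367 W.
Step 9 — Reactive power: Q = Im(S) = 0.2028 VAR.
Step 10 — Apparent power: |S| = 0.2029 VA.
Step 11 — Power factor: PF = P/|S| = 0.01809 (lagging).

(a) P = 0.00367 W  (b) Q = 0.2028 VAR  (c) S = 0.2029 VA  (d) PF = 0.01809 (lagging)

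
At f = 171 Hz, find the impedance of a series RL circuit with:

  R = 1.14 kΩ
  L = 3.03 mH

Step 1 — Angular frequency: ω = 2π·f = 2π·171 = 1074 rad/s.
Step 2 — Component impedances:
  R: Z = R = 1140 Ω
  L: Z = jωL = j·1074·0.00303 = 0 + j3.256 Ω
Step 3 — Series combination: Z_total = R + L = 1140 + j3.256 Ω = 1140∠0.2° Ω.

Z = 1140 + j3.256 Ω = 1140∠0.2° Ω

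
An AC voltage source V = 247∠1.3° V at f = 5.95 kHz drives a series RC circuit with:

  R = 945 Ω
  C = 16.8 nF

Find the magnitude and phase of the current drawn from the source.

Step 1 — Angular frequency: ω = 2π·f = 2π·5950 = 3.738e+04 rad/s.
Step 2 — Component impedances:
  R: Z = R = 945 Ω
  C: Z = 1/(jωC) = -j/(ω·C) = 0 - j1592 Ω
Step 3 — Series combination: Z_total = R + C = 945 - j1592 Ω = 1852∠-59.3° Ω.
Step 4 — Source phasor: V = 247∠1.3° V = 246.9 + j5.604 V.
Step 5 — Ohm's law: I = V / Z_total = (246.9 + j5.604) / (945 - j1592) = 0.06547 + j0.1162 A.
Step 6 — Convert to polar: |I| = 0.1334 A, ∠I = 60.6°.

I = 0.1334∠60.6° A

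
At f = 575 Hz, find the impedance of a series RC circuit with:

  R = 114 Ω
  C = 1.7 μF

Step 1 — Angular frequency: ω = 2π·f = 2π·575 = 3613 rad/s.
Step 2 — Component impedances:
  R: Z = R = 114 Ω
  C: Z = 1/(jωC) = -j/(ω·C) = 0 - j162.8 Ω
Step 3 — Series combination: Z_total = R + C = 114 - j162.8 Ω = 198.8∠-55.0° Ω.

Z = 114 - j162.8 Ω = 198.8∠-55.0° Ω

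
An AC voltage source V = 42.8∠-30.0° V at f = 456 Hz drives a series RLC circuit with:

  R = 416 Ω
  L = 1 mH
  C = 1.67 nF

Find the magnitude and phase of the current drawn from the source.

Step 1 — Angular frequency: ω = 2π·f = 2π·456 = 2865 rad/s.
Step 2 — Component impedances:
  R: Z = R = 416 Ω
  L: Z = jωL = j·2865·0.001 = 0 + j2.865 Ω
  C: Z = 1/(jωC) = -j/(ω·C) = 0 - j2.09e+05 Ω
Step 3 — Series combination: Z_total = R + L + C = 416 - j2.09e+05 Ω = 2.09e+05∠-89.9° Ω.
Step 4 — Source phasor: V = 42.8∠-30.0° V = 37.07 - j21.4 V.
Step 5 — Ohm's law: I = V / Z_total = (37.07 - j21.4) / (416 - j2.09e+05) = 0.0001027 + j0.0001771 A.
Step 6 — Convert to polar: |I| = 0.0002048 A, ∠I = 59.9°.

I = 0.0002048∠59.9° A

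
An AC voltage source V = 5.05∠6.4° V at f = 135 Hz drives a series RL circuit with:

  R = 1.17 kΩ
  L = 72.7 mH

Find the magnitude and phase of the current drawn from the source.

Step 1 — Angular frequency: ω = 2π·f = 2π·135 = 848.2 rad/s.
Step 2 — Component impedances:
  R: Z = R = 1170 Ω
  L: Z = jωL = j·848.2·0.0727 = 0 + j61.67 Ω
Step 3 — Series combination: Z_total = R + L = 1170 + j61.67 Ω = 1172∠3.0° Ω.
Step 4 — Source phasor: V = 5.05∠6.4° V = 5.019 + j0.5629 V.
Step 5 — Ohm's law: I = V / Z_total = (5.019 + j0.5629) / (1170 + j61.67) = 0.004303 + j0.0002543 A.
Step 6 — Convert to polar: |I| = 0.00431 A, ∠I = 3.4°.

I = 0.00431∠3.4° A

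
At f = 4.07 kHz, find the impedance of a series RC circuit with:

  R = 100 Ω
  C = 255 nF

Step 1 — Angular frequency: ω = 2π·f = 2π·4070 = 2.557e+04 rad/s.
Step 2 — Component impedances:
  R: Z = R = 100 Ω
  C: Z = 1/(jωC) = -j/(ω·C) = 0 - j153.4 Ω
Step 3 — Series combination: Z_total = R + C = 100 - j153.4 Ω = 183.1∠-56.9° Ω.

Z = 100 - j153.4 Ω = 183.1∠-56.9° Ω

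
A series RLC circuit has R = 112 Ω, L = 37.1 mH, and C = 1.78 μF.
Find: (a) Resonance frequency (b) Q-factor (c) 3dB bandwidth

Step 1 — Resonance: ω₀ = 1/√(LC) = 1/√(0.0371·1.78e-06) = 3891 rad/s.
Step 2 — f₀ = ω₀/(2π) = 619.3 Hz.
Step 3 — Series Q: Q = ω₀L/R = 3891·0.0371/112 = 1.289.
Step 4 — Bandwidth: Δω = ω₀/Q = 3019 rad/s; BW = Δω/(2π) = 480.5 Hz.

(a) f₀ = 619.3 Hz  (b) Q = 1.289  (c) BW = 480.5 Hz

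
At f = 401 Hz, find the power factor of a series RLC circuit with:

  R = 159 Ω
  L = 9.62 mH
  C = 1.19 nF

Step 1 — Angular frequency: ω = 2π·f = 2π·401 = 2520 rad/s.
Step 2 — Component impedances:
  R: Z = R = 159 Ω
  L: Z = jωL = j·2520·0.00962 = 0 + j24.24 Ω
  C: Z = 1/(jωC) = -j/(ω·C) = 0 - j3.335e+05 Ω
Step 3 — Series combination: Z_total = R + L + C = 159 - j3.335e+05 Ω = 3.335e+05∠-90.0° Ω.
Step 4 — Power factor: PF = cos(φ) = Re(Z)/|Z| = 159/3.335e+05 = 0.0004768.
Step 5 — Type: Im(Z) = -3.335e+05 ⇒ leading (phase φ = -90.0°).

PF = 0.0004768 (leading, φ = -90.0°)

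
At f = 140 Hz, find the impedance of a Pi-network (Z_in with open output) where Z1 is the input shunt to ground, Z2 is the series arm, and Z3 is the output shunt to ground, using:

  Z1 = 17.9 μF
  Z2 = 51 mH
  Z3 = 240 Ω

Step 1 — Angular frequency: ω = 2π·f = 2π·140 = 879.6 rad/s.
Step 2 — Component impedances:
  Z1: Z = 1/(jωC) = -j/(ω·C) = 0 - j63.51 Ω
  Z2: Z = jωL = j·879.6·0.051 = 0 + j44.86 Ω
  Z3: Z = R = 240 Ω
Step 3 — With open output, the series arm Z2 and the output shunt Z3 appear in series to ground: Z2 + Z3 = 240 + j44.86 Ω.
Step 4 — Parallel with input shunt Z1: Z_in = Z1 || (Z2 + Z3) = 16.71 - j62.21 Ω = 64.42∠-75.0° Ω.

Z = 16.71 - j62.21 Ω = 64.42∠-75.0° Ω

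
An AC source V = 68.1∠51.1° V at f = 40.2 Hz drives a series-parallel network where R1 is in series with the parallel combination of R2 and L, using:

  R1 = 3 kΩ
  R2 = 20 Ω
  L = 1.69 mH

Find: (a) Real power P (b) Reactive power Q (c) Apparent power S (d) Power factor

Step 1 — Angular frequency: ω = 2π·f = 2π·40.2 = 252.6 rad/s.
Step 2 — Component impedances:
  R1: Z = R = 3000 Ω
  R2: Z = R = 20 Ω
  L: Z = jωL = j·252.6·0.00169 = 0 + j0.4269 Ω
Step 3 — Parallel branch: R2 || L = 1/(1/R2 + 1/L) = 0.009107 + j0.4267 Ω.
Step 4 — Series with R1: Z_total = R1 + (R2 || L) = 3000 + j0.4267 Ω = 3000∠0.0° Ω.
Step 5 — Source phasor: V = 68.1∠51.1° V = 42.76 + j53 V.
Step 6 — Current: I = V / Z = 0.01426 + j0.01766 A = 0.0227∠51.1° A.
Step 7 — Complex power: S = V·I* = 1.546 + j0.0002199 VA.
Step 8 — Real power: P = Re(S) = 1.546 W.
Step 9 — Reactive power: Q = Im(S) = 0.0002199 VAR.
Step 10 — Apparent power: |S| = 1.546 VA.
Step 11 — Power factor: PF = P/|S| = 1 (lagging).

(a) P = 1.546 W  (b) Q = 0.0002199 VAR  (c) S = 1.546 VA  (d) PF = 1 (lagging)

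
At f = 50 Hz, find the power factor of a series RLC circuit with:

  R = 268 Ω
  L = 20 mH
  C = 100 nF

Step 1 — Angular frequency: ω = 2π·f = 2π·50 = 314.2 rad/s.
Step 2 — Component impedances:
  R: Z = R = 268 Ω
  L: Z = jωL = j·314.2·0.02 = 0 + j6.283 Ω
  C: Z = 1/(jωC) = -j/(ω·C) = 0 - j3.183e+04 Ω
Step 3 — Series combination: Z_total = R + L + C = 268 - j3.182e+04 Ω = 3.183e+04∠-89.5° Ω.
Step 4 — Power factor: PF = cos(φ) = Re(Z)/|Z| = 268/31826 = 0.008421.
Step 5 — Type: Im(Z) = -3.182e+04 ⇒ leading (phase φ = -89.5°).

PF = 0.008421 (leading, φ = -89.5°)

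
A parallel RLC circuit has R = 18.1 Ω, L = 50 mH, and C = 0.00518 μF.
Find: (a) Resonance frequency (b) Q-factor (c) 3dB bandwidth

Step 1 — Resonance: ω₀ = 1/√(LC) = 1/√(0.05·5.18e-09) = 6.214e+04 rad/s.
Step 2 — f₀ = ω₀/(2π) = 9889 Hz.
Step 3 — Parallel Q: Q = R/(ω₀L) = 18.1/(6.214e+04·0.05) = 0.005826.
Step 4 — Bandwidth: Δω = ω₀/Q = 1.067e+07 rad/s; BW = Δω/(2π) = 1.698e+06 Hz.

(a) f₀ = 9889 Hz  (b) Q = 0.005826  (c) BW = 1.698e+06 Hz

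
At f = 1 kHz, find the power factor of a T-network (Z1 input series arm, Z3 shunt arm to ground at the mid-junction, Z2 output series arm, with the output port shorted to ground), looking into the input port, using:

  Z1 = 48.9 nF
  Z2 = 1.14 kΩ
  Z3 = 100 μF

Step 1 — Angular frequency: ω = 2π·f = 2π·1000 = 6283 rad/s.
Step 2 — Component impedances:
  Z1: Z = 1/(jωC) = -j/(ω·C) = 0 - j3255 Ω
  Z2: Z = R = 1140 Ω
  Z3: Z = 1/(jωC) = -j/(ω·C) = 0 - j1.592 Ω
Step 3 — With the output port shorted to ground, the output series arm Z2 runs from the junction to ground; the shunt arm Z3 also runs from the junction to ground. They appear in parallel: Z3 || Z2 = 0.002222 - j1.592 Ω.
Step 4 — Series with input arm Z1: Z_in = Z1 + (Z3 || Z2) = 0.002222 - j3256 Ω = 3256∠-90.0° Ω.
Step 5 — Power factor: PF = cos(φ) = Re(Z)/|Z| = 0.002222/3256 = 6.824e-07.
Step 6 — Type: Im(Z) = -3256 ⇒ leading (phase φ = -90.0°).

PF = 6.824e-07 (leading, φ = -90.0°)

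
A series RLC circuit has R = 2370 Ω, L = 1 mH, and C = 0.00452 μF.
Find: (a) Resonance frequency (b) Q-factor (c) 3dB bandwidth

Step 1 — Resonance: ω₀ = 1/√(LC) = 1/√(0.001·4.52e-09) = 4.704e+05 rad/s.
Step 2 — f₀ = ω₀/(2π) = 7.486e+04 Hz.
Step 3 — Series Q: Q = ω₀L/R = 4.704e+05·0.001/2370 = 0.1985.
Step 4 — Bandwidth: Δω = ω₀/Q = 2.37e+06 rad/s; BW = Δω/(2π) = 3.772e+05 Hz.

(a) f₀ = 7.486e+04 Hz  (b) Q = 0.1985  (c) BW = 3.772e+05 Hz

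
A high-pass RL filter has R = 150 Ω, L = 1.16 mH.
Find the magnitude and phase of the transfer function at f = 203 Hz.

Step 1 — Angular frequency: ω = 2π·203 = 1275 rad/s.
Step 2 — Transfer function: H(jω) = jωL/(R + jωL).
Step 3 — Numerator jωL = j·1.48; denominator R + jωL = 150 + j1.48.
Step 4 — H = 9.728e-05 + j0.009863.
Step 5 — Magnitude: |H| = 0.009863 (-40.1 dB); phase: φ = 89.4°.

|H| = 0.009863 (-40.1 dB), φ = 89.4°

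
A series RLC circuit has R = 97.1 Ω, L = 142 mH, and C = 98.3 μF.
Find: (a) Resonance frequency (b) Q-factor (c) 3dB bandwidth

Step 1 — Resonance condition Im(Z)=0 gives ω₀ = 1/√(LC).
Step 2 — ω₀ = 1/√(0.142·9.83e-05) = 267.7 rad/s.
Step 3 — f₀ = ω₀/(2π) = 42.6 Hz.
Step 4 — Series Q: Q = ω₀L/R = 267.7·0.142/97.1 = 0.3914.
Step 5 — 3dB bandwidth: Δω = ω₀/Q = 683.8 rad/s; BW = Δω/(2π) = 108.8 Hz.

(a) f₀ = 42.6 Hz  (b) Q = 0.3914  (c) BW = 108.8 Hz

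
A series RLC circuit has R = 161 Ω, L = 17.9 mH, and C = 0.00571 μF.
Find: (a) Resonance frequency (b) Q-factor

Step 1 — Resonance condition Im(Z)=0 gives ω₀ = 1/√(LC).
Step 2 — ω₀ = 1/√(0.0179·5.71e-09) = 9.891e+04 rad/s.
Step 3 — f₀ = ω₀/(2π) = 1.574e+04 Hz.
Step 4 — Series Q: Q = ω₀L/R = 9.891e+04·0.0179/161 = 11.

(a) f₀ = 1.574e+04 Hz  (b) Q = 11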